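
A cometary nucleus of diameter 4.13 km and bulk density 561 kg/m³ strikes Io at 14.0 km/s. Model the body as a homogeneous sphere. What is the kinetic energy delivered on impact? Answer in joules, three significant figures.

d = 4130 m; v = 14000 m/s.
Mass m = (π/6) ρ d³ = (π/6) × 561 × (4130)³ = 2.069 × 10^13 kg
E = ½ m v² = 0.5 × 2.069 × 10^13 × (14000)² = 2.028 × 10^21 J

E ≈ 2.03 × 10^21 J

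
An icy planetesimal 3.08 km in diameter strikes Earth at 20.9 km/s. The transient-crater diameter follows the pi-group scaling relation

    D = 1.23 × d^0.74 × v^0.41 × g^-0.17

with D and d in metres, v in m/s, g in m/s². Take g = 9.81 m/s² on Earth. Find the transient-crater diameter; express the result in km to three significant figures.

In SI units: d = 3080 m, v = 20900 m/s.
d^0.74 = 3080^0.74 = 381.5
v^0.41 = 20900^0.41 = 59.06
g^-0.17 = 9.81^-0.17 = 0.6783
D = 1.23 × 381.5 × 59.06 × 0.6783 = 18798 m
   = 18.80 km

D ≈ 18.8 km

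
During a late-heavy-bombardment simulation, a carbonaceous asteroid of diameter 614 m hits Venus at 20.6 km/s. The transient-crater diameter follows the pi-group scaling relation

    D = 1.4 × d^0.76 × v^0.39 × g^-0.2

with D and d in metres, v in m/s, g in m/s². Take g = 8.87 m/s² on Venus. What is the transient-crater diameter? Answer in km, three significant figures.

In SI units: v = 20600 m/s.
d^0.76 = 614^0.76 = 131.5
v^0.39 = 20600^0.39 = 48.13
g^-0.2 = 8.87^-0.2 = 0.6463
D = 1.4 × 131.5 × 48.13 × 0.6463 = 5727 m
   = 5.727 km

D ≈ 5.73 km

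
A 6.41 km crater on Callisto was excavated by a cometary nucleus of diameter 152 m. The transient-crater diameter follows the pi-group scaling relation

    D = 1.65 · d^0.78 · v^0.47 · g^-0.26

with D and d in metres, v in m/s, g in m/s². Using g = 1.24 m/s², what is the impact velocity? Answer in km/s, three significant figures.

v ≈ 11.7 km/s

Rearranging for v: v = [D / (1.65 · 152^0.78 · 1.24^-0.26)]^(1/0.47).
D = 6410 m.
152^0.78 = 50.33
1.24^-0.26 = 0.9456
Denominator = 1.65 × 50.33 × 0.9456 = 78.53
D / 78.53 = 6410 / 78.53 = 81.62
v = 81.62^(1/0.47) = 81.62^2.1277 = 11688 m/s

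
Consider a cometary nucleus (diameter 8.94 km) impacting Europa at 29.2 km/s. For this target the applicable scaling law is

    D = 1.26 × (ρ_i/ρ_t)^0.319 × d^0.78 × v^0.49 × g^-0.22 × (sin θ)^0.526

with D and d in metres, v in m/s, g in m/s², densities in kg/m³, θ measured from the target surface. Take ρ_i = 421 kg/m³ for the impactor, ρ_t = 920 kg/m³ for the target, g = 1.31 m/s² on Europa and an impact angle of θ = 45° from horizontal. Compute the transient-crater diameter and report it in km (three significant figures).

In SI units: d = 8940 m, v = 29200 m/s.
(ρ_i/ρ_t)^0.319 = (421/920)^0.319 = 0.7793
d^0.78 = 8940^0.78 = 1208
v^0.49 = 29200^0.49 = 154.2
g^-0.22 = 1.31^-0.22 = 0.9423
(sin 45°)^0.526 = 0.7071^0.526 = 0.8333
D = 1.26 × 0.7793 × 1208 × 154.2 × 0.9423 × 0.8333 = 1.436 × 10^5 m
   = 143.6 km

D ≈ 144 km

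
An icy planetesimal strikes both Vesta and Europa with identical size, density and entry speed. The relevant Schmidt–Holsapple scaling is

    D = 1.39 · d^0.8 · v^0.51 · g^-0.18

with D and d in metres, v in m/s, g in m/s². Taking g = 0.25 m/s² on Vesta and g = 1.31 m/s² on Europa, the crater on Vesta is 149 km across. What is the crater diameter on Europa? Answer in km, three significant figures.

D ≈ 111 km

All impactor-dependent factors cancel in the ratio, leaving D_Europa/D_Vesta = (g_Europa/g_Vesta)^-0.18.
(1.31/0.25)^-0.18 = 5.240^-0.18 = 0.7422
D_Europa = 0.7422 × 149 km = 111 km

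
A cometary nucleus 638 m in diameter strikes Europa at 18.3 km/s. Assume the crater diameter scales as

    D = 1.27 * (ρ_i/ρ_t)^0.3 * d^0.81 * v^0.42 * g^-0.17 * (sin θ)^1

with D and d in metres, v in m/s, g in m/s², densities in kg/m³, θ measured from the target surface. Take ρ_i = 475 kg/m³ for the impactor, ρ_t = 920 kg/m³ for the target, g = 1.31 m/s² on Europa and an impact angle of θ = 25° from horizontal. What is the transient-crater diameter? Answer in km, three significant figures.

In SI units: v = 18300 m/s.
(ρ_i/ρ_t)^0.3 = (475/920)^0.3 = 0.8201
d^0.81 = 638^0.81 = 187.0
v^0.42 = 18300^0.42 = 61.69
g^-0.17 = 1.31^-0.17 = 0.9551
(sin 25°)^1 = 0.4226^1 = 0.4226
D = 1.27 × 0.8201 × 187.0 × 61.69 × 0.9551 × 0.4226 = 4850 m
   = 4.850 km

D ≈ 4.85 km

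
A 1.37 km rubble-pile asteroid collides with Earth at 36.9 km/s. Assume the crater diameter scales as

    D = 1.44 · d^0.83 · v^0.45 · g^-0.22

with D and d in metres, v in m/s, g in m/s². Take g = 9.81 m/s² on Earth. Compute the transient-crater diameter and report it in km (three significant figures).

D ≈ 39.7 km

In SI units: d = 1370 m, v = 36900 m/s.
d^0.83 = 1370^0.83 = 401.3
v^0.45 = 36900^0.45 = 113.5
g^-0.22 = 9.81^-0.22 = 0.6051
D = 1.44 × 401.3 × 113.5 × 0.6051 = 39688 m
   = 39.69 km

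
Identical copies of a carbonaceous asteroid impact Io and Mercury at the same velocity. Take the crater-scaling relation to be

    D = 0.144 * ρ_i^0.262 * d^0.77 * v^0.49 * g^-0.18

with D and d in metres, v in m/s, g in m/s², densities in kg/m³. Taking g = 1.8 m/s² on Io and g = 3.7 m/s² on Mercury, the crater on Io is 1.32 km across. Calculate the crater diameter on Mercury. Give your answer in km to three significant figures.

All impactor-dependent factors cancel in the ratio, leaving D_Mercury/D_Io = (g_Mercury/g_Io)^-0.18.
(3.7/1.8)^-0.18 = 2.056^-0.18 = 0.8783
D_Mercury = 0.8783 × 1.32 km = 1.16 km

D ≈ 1.16 km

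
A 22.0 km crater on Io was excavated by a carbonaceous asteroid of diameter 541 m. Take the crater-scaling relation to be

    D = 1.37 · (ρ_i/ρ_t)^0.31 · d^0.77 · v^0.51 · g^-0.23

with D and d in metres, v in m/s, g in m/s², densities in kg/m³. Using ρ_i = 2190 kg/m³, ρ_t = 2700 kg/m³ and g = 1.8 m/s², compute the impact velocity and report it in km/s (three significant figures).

v ≈ 19.5 km/s

Rearranging for v: v = [D / (1.37 · (2190/2700)^0.31 · 541^0.77 · 1.8^-0.23)]^(1/0.51).
D = 22000 m.
(2190/2700)^0.31 = 0.9372
541^0.77 = 127.2
1.8^-0.23 = 0.8735
Denominator = 1.37 × 0.9372 × 127.2 × 0.8735 = 142.7
D / 142.7 = 22000 / 142.7 = 154.2
v = 154.2^(1/0.51) = 154.2^1.9608 = 19516 m/s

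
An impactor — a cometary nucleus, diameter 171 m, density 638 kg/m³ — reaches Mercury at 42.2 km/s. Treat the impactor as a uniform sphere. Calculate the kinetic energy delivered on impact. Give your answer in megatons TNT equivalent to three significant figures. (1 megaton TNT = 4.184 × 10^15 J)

v = 42200 m/s.
Mass m = (π/6) ρ d³ = (π/6) × 638 × (171)³ = 1.670 × 10^9 kg
E = ½ m v² = 0.5 × 1.670 × 10^9 × (42200)² = 1.487 × 10^18 J
   = 1.487 × 10^18 / 4.184×10^15 = 355.4 Mt

E ≈ 355 Mt TNT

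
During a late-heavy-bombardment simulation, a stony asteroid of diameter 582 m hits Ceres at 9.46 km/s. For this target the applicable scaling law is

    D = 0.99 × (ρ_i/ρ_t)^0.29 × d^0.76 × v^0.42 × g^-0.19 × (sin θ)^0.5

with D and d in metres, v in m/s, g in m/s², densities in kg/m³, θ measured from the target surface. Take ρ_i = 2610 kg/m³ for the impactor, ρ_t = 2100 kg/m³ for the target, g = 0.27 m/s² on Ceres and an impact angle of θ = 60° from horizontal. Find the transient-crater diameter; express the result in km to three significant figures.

In SI units: v = 9460 m/s.
(ρ_i/ρ_t)^0.29 = (2610/2100)^0.29 = 1.065
d^0.76 = 582^0.76 = 126.3
v^0.42 = 9460^0.42 = 46.76
g^-0.19 = 0.27^-0.19 = 1.282
(sin 60°)^0.5 = 0.8660^0.5 = 0.9306
D = 0.99 × 1.065 × 126.3 × 46.76 × 1.282 × 0.9306 = 7429 m
   = 7.429 km

D ≈ 7.43 km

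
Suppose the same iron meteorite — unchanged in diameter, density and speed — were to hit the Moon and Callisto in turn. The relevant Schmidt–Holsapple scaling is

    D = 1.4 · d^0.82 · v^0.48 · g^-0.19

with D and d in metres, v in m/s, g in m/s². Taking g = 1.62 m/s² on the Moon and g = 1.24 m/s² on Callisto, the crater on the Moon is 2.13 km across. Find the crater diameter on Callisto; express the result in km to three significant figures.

D ≈ 2.24 km

All impactor-dependent factors cancel in the ratio, leaving D_Callisto/D_Moon = (g_Callisto/g_Moon)^-0.19.
(1.24/1.62)^-0.19 = 0.7654^-0.19 = 1.052
D_Callisto = 1.052 × 2.13 km = 2.24 km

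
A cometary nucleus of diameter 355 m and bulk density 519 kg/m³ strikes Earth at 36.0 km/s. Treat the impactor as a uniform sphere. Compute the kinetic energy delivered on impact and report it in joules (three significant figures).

E ≈ 7.88 × 10^18 J

v = 36000 m/s.
Mass m = (π/6) ρ d³ = (π/6) × 519 × (355)³ = 1.216 × 10^10 kg
E = ½ m v² = 0.5 × 1.216 × 10^10 × (36000)² = 7.880 × 10^18 J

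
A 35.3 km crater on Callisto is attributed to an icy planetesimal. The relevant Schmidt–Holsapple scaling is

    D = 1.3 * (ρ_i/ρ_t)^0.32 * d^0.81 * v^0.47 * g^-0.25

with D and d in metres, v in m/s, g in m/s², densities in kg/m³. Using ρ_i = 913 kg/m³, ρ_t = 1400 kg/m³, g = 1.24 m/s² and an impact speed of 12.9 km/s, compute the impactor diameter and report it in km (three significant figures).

Rearranging for d: d = [D / (1.3 · (913/1400)^0.32 · 12900^0.47 · 1.24^-0.25)]^(1/0.81).
D = 35300 m.
(913/1400)^0.32 = 0.8721
12900^0.47 = 85.50
1.24^-0.25 = 0.9476
Denominator = 1.3 × 0.8721 × 85.50 × 0.9476 = 91.85
D / 91.85 = 35300 / 91.85 = 384.3
d = 384.3^(1/0.81) = 384.3^1.2346 = 1553 m

d ≈ 1.55 km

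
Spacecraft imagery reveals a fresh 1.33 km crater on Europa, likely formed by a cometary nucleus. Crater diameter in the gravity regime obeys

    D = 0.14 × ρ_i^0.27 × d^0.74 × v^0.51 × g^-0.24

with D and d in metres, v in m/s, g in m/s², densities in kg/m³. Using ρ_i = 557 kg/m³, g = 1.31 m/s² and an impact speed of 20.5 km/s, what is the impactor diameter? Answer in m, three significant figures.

Rearranging for d: d = [D / (0.14 · 557^0.27 · 20500^0.51 · 1.31^-0.24)]^(1/0.74).
D = 1330 m.
557^0.27 = 5.513
20500^0.51 = 158.1
1.31^-0.24 = 0.9372
Denominator = 0.14 × 5.513 × 158.1 × 0.9372 = 114.4
D / 114.4 = 1330 / 114.4 = 11.63
d = 11.63^(1/0.74) = 11.63^1.3514 = 27.54 m

d ≈ 27.5 m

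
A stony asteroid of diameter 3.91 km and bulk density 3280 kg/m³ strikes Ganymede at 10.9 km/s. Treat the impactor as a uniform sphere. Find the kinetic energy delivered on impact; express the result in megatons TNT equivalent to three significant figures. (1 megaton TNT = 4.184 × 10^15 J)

E ≈ 1.46 × 10^6 Mt TNT

d = 3910 m; v = 10900 m/s.
Mass m = (π/6) ρ d³ = (π/6) × 3280 × (3910)³ = 1.027 × 10^14 kg
E = ½ m v² = 0.5 × 1.027 × 10^14 × (10900)² = 6.101 × 10^21 J
   = 6.101 × 10^21 / 4.184×10^15 = 1.458 × 10^6 Mt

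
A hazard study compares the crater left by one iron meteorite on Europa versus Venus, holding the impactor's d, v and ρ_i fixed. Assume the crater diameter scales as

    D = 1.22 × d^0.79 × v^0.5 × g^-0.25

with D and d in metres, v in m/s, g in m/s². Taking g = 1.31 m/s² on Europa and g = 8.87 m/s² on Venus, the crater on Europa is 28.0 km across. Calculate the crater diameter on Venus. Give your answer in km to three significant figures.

All impactor-dependent factors cancel in the ratio, leaving D_Venus/D_Europa = (g_Venus/g_Europa)^-0.25.
(8.87/1.31)^-0.25 = 6.771^-0.25 = 0.6199
D_Venus = 0.6199 × 28.0 km = 17.4 km

D ≈ 17.4 km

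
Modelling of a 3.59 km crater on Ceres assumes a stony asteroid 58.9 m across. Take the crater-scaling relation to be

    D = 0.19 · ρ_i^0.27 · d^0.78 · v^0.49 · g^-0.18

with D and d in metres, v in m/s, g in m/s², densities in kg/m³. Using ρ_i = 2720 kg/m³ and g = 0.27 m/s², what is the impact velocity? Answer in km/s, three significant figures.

v ≈ 6.43 km/s

Rearranging for v: v = [D / (0.19 · 2720^0.27 · 58.9^0.78 · 0.27^-0.18)]^(1/0.49).
D = 3590 m.
2720^0.27 = 8.459
58.9^0.78 = 24.03
0.27^-0.18 = 1.266
Denominator = 0.19 × 8.459 × 24.03 × 1.266 = 48.89
D / 48.89 = 3590 / 48.89 = 73.43
v = 73.43^(1/0.49) = 73.43^2.0408 = 6425 m/s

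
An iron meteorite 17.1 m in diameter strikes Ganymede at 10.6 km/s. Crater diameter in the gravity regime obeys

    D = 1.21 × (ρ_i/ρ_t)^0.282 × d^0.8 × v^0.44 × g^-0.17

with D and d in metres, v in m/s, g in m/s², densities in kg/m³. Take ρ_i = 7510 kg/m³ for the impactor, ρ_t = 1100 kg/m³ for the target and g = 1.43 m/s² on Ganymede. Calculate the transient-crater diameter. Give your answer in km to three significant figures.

In SI units: v = 10600 m/s.
(ρ_i/ρ_t)^0.282 = (7510/1100)^0.282 = 1.719
d^0.8 = 17.1^0.8 = 9.692
v^0.44 = 10600^0.44 = 59.04
g^-0.17 = 1.43^-0.17 = 0.9410
D = 1.21 × 1.719 × 9.692 × 59.04 × 0.9410 = 1120 m
   = 1.120 km

D ≈ 1.12 km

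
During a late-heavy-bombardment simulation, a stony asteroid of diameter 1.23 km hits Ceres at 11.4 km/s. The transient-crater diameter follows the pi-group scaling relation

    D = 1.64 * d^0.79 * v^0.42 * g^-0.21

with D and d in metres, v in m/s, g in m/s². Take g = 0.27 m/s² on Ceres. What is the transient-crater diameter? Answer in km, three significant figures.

D ≈ 30.1 km

In SI units: d = 1230 m, v = 11400 m/s.
d^0.79 = 1230^0.79 = 276.1
v^0.42 = 11400^0.42 = 50.57
g^-0.21 = 0.27^-0.21 = 1.316
D = 1.64 × 276.1 × 50.57 × 1.316 = 30134 m
   = 30.13 km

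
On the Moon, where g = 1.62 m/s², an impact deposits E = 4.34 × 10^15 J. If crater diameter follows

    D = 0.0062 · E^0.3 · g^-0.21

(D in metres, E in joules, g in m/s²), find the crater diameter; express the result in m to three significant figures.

E^0.3 = (4.34 × 10^15)^0.3 = 4.912 × 10^4
g^-0.21 = 1.62^-0.21 = 0.9037
D = 0.0062 × 4.912 × 10^4 × 0.9037 = 275.2 m

D ≈ 275 m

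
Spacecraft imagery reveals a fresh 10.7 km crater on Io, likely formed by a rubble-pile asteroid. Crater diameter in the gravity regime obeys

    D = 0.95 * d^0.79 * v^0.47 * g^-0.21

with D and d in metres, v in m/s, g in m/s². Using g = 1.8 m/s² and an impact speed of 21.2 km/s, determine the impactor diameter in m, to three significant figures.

Rearranging for d: d = [D / (0.95 · 21200^0.47 · 1.8^-0.21)]^(1/0.79).
D = 10700 m.
21200^0.47 = 108.0
1.8^-0.21 = 0.8839
Denominator = 0.95 × 108.0 × 0.8839 = 90.69
D / 90.69 = 10700 / 90.69 = 118.0
d = 118.0^(1/0.79) = 118.0^1.2658 = 419.4 m

d ≈ 419 m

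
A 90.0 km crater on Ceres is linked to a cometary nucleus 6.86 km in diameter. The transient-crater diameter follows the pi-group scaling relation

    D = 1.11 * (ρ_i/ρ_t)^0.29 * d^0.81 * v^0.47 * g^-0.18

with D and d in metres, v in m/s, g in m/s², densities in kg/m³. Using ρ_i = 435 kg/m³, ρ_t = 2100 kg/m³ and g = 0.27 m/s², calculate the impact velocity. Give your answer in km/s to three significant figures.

v ≈ 10.9 km/s

Rearranging for v: v = [D / (1.11 · (435/2100)^0.29 · 6860^0.81 · 0.27^-0.18)]^(1/0.47).
D = 90000 m.
(435/2100)^0.29 = 0.6335
6860^0.81 = 1281
0.27^-0.18 = 1.266
Denominator = 1.11 × 0.6335 × 1281 × 1.266 = 1140
D / 1140 = 90000 / 1140 = 78.95
v = 78.95^(1/0.47) = 78.95^2.1277 = 10889 m/s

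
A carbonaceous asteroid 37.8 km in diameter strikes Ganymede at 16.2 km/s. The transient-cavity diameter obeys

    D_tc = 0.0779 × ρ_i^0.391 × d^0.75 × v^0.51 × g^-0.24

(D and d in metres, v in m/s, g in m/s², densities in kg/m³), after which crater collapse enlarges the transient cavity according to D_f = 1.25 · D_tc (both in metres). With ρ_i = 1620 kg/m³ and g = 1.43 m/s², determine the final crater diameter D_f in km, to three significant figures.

D_f ≈ 611 km

In SI: d = 37800 m, v = 16200 m/s.
ρ_i^0.391 = 1620^0.391 = 17.99
d^0.75 = 37800^0.75 = 2711
v^0.51 = 16200^0.51 = 140.2
g^-0.24 = 1.43^-0.24 = 0.9177
D_tc = 0.0779 × 17.99 × 2711 × 140.2 × 0.9177 = 4.888 × 10^5 m
D_f = 1.25 × 4.888 × 10^5 = 6.110 × 10^5 m
     = 611.0 km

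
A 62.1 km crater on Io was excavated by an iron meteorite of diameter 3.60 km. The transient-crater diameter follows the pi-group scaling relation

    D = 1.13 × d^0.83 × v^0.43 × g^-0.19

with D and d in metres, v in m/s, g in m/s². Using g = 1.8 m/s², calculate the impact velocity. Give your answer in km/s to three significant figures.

Rearranging for v: v = [D / (1.13 · 3600^0.83 · 1.8^-0.19)]^(1/0.43).
D = 62100 m.
3600^0.83 = 894.8
1.8^-0.19 = 0.8943
Denominator = 1.13 × 894.8 × 0.8943 = 904.2
D / 904.2 = 62100 / 904.2 = 68.68
v = 68.68^(1/0.43) = 68.68^2.3256 = 18695 m/s

v ≈ 18.7 km/s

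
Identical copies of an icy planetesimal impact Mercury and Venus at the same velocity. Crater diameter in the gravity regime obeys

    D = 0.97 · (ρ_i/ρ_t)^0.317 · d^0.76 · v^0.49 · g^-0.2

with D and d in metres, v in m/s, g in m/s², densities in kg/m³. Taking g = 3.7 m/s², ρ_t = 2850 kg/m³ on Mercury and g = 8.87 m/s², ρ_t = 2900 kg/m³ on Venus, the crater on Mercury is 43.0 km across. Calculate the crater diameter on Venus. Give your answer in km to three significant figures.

D ≈ 35.9 km

The impactor-only factors (d, v, ρ_i) cancel in the ratio, leaving D_Venus/D_Mercury = (g_Venus/g_Mercury)^-0.2 · (ρ_t,Mercury/ρ_t,Venus)^0.317.
(8.87/3.7)^-0.2 = 2.397^-0.2 = 0.8396
(2850/2900)^0.317 = 0.9828^0.317 = 0.9945
Ratio = 0.8396 × 0.9945 = 0.8350
D_Venus = 0.8350 × 43.0 km = 35.9 km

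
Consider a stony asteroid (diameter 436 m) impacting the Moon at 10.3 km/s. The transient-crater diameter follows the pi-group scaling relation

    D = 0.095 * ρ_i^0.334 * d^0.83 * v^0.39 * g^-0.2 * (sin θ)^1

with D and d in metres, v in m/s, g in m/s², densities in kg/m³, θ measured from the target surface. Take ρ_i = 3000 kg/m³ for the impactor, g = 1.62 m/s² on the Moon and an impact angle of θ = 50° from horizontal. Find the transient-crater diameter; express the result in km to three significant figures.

In SI units: v = 10300 m/s.
ρ_i^0.334 = 3000^0.334 = 14.50
d^0.83 = 436^0.83 = 155.2
v^0.39 = 10300^0.39 = 36.73
g^-0.2 = 1.62^-0.2 = 0.9080
(sin 50°)^1 = 0.7660^1 = 0.7660
D = 0.095 × 14.50 × 155.2 × 36.73 × 0.9080 × 0.7660 = 5462 m
   = 5.462 km

D ≈ 5.46 km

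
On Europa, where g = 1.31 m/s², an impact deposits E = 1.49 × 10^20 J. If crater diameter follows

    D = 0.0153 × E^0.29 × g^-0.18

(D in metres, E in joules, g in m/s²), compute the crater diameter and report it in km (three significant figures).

D ≈ 10.3 km

E^0.29 = (1.49 × 10^20)^0.29 = 7.083 × 10^5
g^-0.18 = 1.31^-0.18 = 0.9526
D = 0.0153 × 7.083 × 10^5 × 0.9526 = 10323 m
   = 10.32 km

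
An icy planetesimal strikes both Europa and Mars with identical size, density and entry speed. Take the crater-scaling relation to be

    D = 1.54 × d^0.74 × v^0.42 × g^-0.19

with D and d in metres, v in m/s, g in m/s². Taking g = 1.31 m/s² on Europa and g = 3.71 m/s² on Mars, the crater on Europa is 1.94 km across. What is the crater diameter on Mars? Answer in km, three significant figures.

D ≈ 1.59 km

All impactor-dependent factors cancel in the ratio, leaving D_Mars/D_Europa = (g_Mars/g_Europa)^-0.19.
(3.71/1.31)^-0.19 = 2.832^-0.19 = 0.8205
D_Mars = 0.8205 × 1.94 km = 1.59 km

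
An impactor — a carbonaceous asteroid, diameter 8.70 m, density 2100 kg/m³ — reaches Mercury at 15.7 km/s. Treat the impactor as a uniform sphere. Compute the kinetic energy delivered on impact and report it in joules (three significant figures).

E ≈ 8.92 × 10^13 J

v = 15700 m/s.
Mass m = (π/6) ρ d³ = (π/6) × 2100 × (8.7)³ = 7.241 × 10^5 kg
E = ½ m v² = 0.5 × 7.241 × 10^5 × (15700)² = 8.924 × 10^13 J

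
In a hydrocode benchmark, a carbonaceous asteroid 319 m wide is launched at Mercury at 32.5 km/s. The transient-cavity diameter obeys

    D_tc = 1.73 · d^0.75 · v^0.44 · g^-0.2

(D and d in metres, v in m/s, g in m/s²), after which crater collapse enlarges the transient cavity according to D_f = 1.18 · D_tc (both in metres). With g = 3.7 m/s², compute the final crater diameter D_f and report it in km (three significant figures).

D_f ≈ 11.5 km

v = 32500 m/s.
d^0.75 = 319^0.75 = 75.48
v^0.44 = 32500^0.44 = 96.66
g^-0.2 = 3.7^-0.2 = 0.7698
D_tc = 1.73 × 75.48 × 96.66 × 0.7698 = 9716 m
D_f = 1.18 × 9716 = 11465 m
     = 11.46 km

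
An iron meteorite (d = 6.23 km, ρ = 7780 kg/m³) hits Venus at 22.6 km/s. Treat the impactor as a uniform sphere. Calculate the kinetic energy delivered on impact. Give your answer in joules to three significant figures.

E ≈ 2.52 × 10^23 J

d = 6230 m; v = 22600 m/s.
Mass m = (π/6) ρ d³ = (π/6) × 7780 × (6230)³ = 9.850 × 10^14 kg
E = ½ m v² = 0.5 × 9.850 × 10^14 × (22600)² = 2.515 × 10^23 J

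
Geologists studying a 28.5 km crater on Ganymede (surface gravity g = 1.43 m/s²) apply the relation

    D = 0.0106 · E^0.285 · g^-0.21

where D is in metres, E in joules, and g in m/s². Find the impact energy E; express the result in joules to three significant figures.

Rearranging: E = [D / (0.0106 · g^-0.21)]^(1/0.285).
D = 28500 m.
g^-0.21 = 1.43^-0.21 = 0.9276
D / (0.0106 × 0.9276) = 28500 / (9.833 × 10^-3) = 2.898 × 10^6
E = (2.898 × 10^6)^3.5088 = 4.723 × 10^22 J

E ≈ 4.72 × 10^22 J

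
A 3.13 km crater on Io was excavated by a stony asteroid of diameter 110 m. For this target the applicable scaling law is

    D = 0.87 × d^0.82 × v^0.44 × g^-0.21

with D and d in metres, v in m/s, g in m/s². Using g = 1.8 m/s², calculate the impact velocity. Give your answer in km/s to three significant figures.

Rearranging for v: v = [D / (0.87 · 110^0.82 · 1.8^-0.21)]^(1/0.44).
D = 3130 m.
110^0.82 = 47.20
1.8^-0.21 = 0.8839
Denominator = 0.87 × 47.20 × 0.8839 = 36.30
D / 36.30 = 3130 / 36.30 = 86.23
v = 86.23^(1/0.44) = 86.23^2.2727 = 25071 m/s

v ≈ 25.1 km/s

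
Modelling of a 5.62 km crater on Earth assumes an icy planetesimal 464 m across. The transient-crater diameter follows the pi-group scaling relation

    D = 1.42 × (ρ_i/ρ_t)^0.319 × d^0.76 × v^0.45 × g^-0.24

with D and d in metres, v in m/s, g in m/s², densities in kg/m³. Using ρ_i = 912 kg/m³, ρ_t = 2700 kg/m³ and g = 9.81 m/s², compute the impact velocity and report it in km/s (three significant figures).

Rearranging for v: v = [D / (1.42 · (912/2700)^0.319 · 464^0.76 · 9.81^-0.24)]^(1/0.45).
D = 5620 m.
(912/2700)^0.319 = 0.7073
464^0.76 = 106.3
9.81^-0.24 = 0.5781
Denominator = 1.42 × 0.7073 × 106.3 × 0.5781 = 61.72
D / 61.72 = 5620 / 61.72 = 91.06
v = 91.06^(1/0.45) = 91.06^2.2222 = 22595 m/s

v ≈ 22.6 km/s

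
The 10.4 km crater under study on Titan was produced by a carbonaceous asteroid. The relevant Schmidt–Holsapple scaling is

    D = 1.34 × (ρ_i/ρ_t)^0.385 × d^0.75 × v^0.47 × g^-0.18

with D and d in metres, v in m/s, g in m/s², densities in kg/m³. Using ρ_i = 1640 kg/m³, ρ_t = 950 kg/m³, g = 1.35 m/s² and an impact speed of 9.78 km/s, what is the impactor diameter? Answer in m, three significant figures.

Rearranging for d: d = [D / (1.34 · (1640/950)^0.385 · 9780^0.47 · 1.35^-0.18)]^(1/0.75).
D = 10400 m.
(1640/950)^0.385 = 1.234
9780^0.47 = 75.07
1.35^-0.18 = 0.9474
Denominator = 1.34 × 1.234 × 75.07 × 0.9474 = 117.6
D / 117.6 = 10400 / 117.6 = 88.44
d = 88.44^(1/0.75) = 88.44^1.3333 = 394.0 m

d ≈ 394 m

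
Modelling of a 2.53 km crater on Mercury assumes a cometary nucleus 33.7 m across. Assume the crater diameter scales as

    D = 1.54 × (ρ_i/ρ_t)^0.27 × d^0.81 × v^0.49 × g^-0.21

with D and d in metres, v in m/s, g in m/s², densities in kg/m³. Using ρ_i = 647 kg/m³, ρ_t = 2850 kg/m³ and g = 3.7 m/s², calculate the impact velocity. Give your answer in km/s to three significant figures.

Rearranging for v: v = [D / (1.54 · (647/2850)^0.27 · 33.7^0.81 · 3.7^-0.21)]^(1/0.49).
D = 2530 m.
(647/2850)^0.27 = 0.6701
33.7^0.81 = 17.27
3.7^-0.21 = 0.7598
Denominator = 1.54 × 0.6701 × 17.27 × 0.7598 = 13.54
D / 13.54 = 2530 / 13.54 = 186.9
v = 186.9^(1/0.49) = 186.9^2.0408 = 43241 m/s

v ≈ 43.2 km/s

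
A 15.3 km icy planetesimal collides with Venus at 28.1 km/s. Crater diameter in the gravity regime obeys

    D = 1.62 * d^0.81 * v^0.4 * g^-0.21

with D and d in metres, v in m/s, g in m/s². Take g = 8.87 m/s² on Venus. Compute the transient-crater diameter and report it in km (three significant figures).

In SI units: d = 15300 m, v = 28100 m/s.
d^0.81 = 15300^0.81 = 2452
v^0.4 = 28100^0.4 = 60.18
g^-0.21 = 8.87^-0.21 = 0.6323
D = 1.62 × 2452 × 60.18 × 0.6323 = 1.512 × 10^5 m
   = 151.2 km

D ≈ 151 km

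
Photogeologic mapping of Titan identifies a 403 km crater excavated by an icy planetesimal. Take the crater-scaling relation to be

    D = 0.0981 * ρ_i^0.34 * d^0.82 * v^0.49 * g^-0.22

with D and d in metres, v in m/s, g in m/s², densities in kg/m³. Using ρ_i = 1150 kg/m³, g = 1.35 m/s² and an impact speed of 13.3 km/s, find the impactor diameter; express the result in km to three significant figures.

Rearranging for d: d = [D / (0.0981 · 1150^0.34 · 13300^0.49 · 1.35^-0.22)]^(1/0.82).
D = 403000 m.
1150^0.34 = 10.98
13300^0.49 = 104.9
1.35^-0.22 = 0.9361
Denominator = 0.0981 × 10.98 × 104.9 × 0.9361 = 105.8
D / 105.8 = 403000 / 105.8 = 3809
d = 3809^(1/0.82) = 3809^1.2195 = 23270 m

d ≈ 23.3 km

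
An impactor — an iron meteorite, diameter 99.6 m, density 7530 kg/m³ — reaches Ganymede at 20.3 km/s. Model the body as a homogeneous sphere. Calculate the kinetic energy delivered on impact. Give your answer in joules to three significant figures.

E ≈ 8.03 × 10^17 J

v = 20300 m/s.
Mass m = (π/6) ρ d³ = (π/6) × 7530 × (99.6)³ = 3.896 × 10^9 kg
E = ½ m v² = 0.5 × 3.896 × 10^9 × (20300)² = 8.028 × 10^17 J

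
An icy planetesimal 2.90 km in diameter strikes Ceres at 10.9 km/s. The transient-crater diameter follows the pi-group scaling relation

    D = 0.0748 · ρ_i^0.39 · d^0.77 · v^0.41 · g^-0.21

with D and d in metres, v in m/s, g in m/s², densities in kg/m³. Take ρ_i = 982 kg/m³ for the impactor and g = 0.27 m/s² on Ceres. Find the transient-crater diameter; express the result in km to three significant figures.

In SI units: d = 2900 m, v = 10900 m/s.
ρ_i^0.39 = 982^0.39 = 14.69
d^0.77 = 2900^0.77 = 463.5
v^0.41 = 10900^0.41 = 45.22
g^-0.21 = 0.27^-0.21 = 1.316
D = 0.0748 × 14.69 × 463.5 × 45.22 × 1.316 = 30308 m
   = 30.31 km

D ≈ 30.3 km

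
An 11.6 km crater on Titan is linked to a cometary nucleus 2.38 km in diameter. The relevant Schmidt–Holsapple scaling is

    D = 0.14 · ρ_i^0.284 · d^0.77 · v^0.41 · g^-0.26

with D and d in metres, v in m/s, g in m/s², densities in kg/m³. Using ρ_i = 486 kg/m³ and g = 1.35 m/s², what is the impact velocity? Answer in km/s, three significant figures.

v ≈ 7.52 km/s

Rearranging for v: v = [D / (0.14 · 486^0.284 · 2380^0.77 · 1.35^-0.26)]^(1/0.41).
D = 11600 m.
486^0.284 = 5.794
2380^0.77 = 398.1
1.35^-0.26 = 0.9249
Denominator = 0.14 × 5.794 × 398.1 × 0.9249 = 298.7
D / 298.7 = 11600 / 298.7 = 38.83
v = 38.83^(1/0.41) = 38.83^2.439 = 7516 m/s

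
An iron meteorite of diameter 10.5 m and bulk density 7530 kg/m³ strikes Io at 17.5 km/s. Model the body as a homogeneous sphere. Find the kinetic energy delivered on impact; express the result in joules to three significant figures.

E ≈ 6.99 × 10^14 J

v = 17500 m/s.
Mass m = (π/6) ρ d³ = (π/6) × 7530 × (10.5)³ = 4.564 × 10^6 kg
E = ½ m v² = 0.5 × 4.564 × 10^6 × (17500)² = 6.989 × 10^14 J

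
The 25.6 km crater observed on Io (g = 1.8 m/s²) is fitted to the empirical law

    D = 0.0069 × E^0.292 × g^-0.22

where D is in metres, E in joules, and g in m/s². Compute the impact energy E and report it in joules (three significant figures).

E ≈ 4.90 × 10^22 J

Rearranging: E = [D / (0.0069 · g^-0.22)]^(1/0.292).
D = 25600 m.
g^-0.22 = 1.8^-0.22 = 0.8787
D / (0.0069 × 0.8787) = 25600 / (6.063 × 10^-3) = 4.222 × 10^6
E = (4.222 × 10^6)^3.4247 = 4.902 × 10^22 J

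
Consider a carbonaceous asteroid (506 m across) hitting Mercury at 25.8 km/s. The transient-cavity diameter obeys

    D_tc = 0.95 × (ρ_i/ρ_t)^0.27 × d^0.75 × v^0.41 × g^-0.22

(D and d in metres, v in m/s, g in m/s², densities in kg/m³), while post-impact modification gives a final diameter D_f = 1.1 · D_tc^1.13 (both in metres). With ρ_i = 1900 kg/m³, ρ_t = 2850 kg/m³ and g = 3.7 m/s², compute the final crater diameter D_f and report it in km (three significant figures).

v = 25800 m/s.
(ρ_i/ρ_t)^0.27 = (1900/2850)^0.27 = 0.8963
d^0.75 = 506^0.75 = 106.7
v^0.41 = 25800^0.41 = 64.38
g^-0.22 = 3.7^-0.22 = 0.7499
D_tc = 0.95 × 0.8963 × 106.7 × 64.38 × 0.7499 = 4386 m
D_f = 1.1 × (4386)^1.13 = 14353 m
     = 14.35 km

D_f ≈ 14.4 km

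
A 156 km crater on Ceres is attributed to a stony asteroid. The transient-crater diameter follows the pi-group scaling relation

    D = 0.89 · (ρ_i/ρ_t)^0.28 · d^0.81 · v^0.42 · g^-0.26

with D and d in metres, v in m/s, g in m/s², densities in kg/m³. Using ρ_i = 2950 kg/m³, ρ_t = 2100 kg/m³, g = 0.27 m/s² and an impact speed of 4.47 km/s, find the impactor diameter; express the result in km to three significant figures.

d ≈ 22.3 km

Rearranging for d: d = [D / (0.89 · (2950/2100)^0.28 · 4470^0.42 · 0.27^-0.26)]^(1/0.81).
D = 156000 m.
(2950/2100)^0.28 = 1.100
4470^0.42 = 34.13
0.27^-0.26 = 1.406
Denominator = 0.89 × 1.100 × 34.13 × 1.406 = 46.98
D / 46.98 = 156000 / 46.98 = 3321
d = 3321^(1/0.81) = 3321^1.2346 = 22251 m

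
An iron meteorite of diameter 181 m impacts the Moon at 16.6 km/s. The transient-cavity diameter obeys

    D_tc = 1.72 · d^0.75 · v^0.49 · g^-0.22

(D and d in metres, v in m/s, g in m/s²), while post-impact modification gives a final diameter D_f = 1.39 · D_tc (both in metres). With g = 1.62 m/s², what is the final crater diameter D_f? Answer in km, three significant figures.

v = 16600 m/s.
d^0.75 = 181^0.75 = 49.35
v^0.49 = 16600^0.49 = 116.9
g^-0.22 = 1.62^-0.22 = 0.8993
D_tc = 1.72 × 49.35 × 116.9 × 0.8993 = 8923 m
D_f = 1.39 × 8923 = 12403 m
     = 12.40 km

D_f ≈ 12.4 km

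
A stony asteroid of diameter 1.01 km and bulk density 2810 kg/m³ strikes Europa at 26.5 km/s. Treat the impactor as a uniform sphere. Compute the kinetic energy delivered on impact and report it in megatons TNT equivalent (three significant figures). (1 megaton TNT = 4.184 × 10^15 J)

E ≈ 1.27 × 10^5 Mt TNT

d = 1010 m; v = 26500 m/s.
Mass m = (π/6) ρ d³ = (π/6) × 2810 × (1010)³ = 1.516 × 10^12 kg
E = ½ m v² = 0.5 × 1.516 × 10^12 × (26500)² = 5.323 × 10^20 J
   = 5.323 × 10^20 / 4.184×10^15 = 1.272 × 10^5 Mt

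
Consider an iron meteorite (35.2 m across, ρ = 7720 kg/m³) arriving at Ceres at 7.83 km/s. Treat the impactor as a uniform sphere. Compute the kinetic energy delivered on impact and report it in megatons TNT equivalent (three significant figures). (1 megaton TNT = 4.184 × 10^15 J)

E ≈ 1.29 Mt TNT

v = 7830 m/s.
Mass m = (π/6) ρ d³ = (π/6) × 7720 × (35.2)³ = 1.763 × 10^8 kg
E = ½ m v² = 0.5 × 1.763 × 10^8 × (7830)² = 5.404 × 10^15 J
   = 5.404 × 10^15 / 4.184×10^15 = 1.292 Mt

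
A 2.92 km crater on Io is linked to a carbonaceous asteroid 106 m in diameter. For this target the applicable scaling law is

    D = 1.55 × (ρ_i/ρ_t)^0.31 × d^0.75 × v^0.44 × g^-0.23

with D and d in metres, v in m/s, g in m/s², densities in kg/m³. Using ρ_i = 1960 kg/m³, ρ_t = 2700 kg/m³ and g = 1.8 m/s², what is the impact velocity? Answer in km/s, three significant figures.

Rearranging for v: v = [D / (1.55 · (1960/2700)^0.31 · 106^0.75 · 1.8^-0.23)]^(1/0.44).
D = 2920 m.
(1960/2700)^0.31 = 0.9055
106^0.75 = 33.04
1.8^-0.23 = 0.8735
Denominator = 1.55 × 0.9055 × 33.04 × 0.8735 = 40.51
D / 40.51 = 2920 / 40.51 = 72.08
v = 72.08^(1/0.44) = 72.08^2.2727 = 16682 m/s

v ≈ 16.7 km/s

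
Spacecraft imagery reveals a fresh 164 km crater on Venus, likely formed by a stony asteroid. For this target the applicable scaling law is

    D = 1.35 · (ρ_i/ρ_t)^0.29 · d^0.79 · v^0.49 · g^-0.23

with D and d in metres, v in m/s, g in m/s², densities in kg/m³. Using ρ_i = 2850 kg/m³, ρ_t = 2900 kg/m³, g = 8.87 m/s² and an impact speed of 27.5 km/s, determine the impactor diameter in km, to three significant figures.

d ≈ 9.15 km

Rearranging for d: d = [D / (1.35 · (2850/2900)^0.29 · 27500^0.49 · 8.87^-0.23)]^(1/0.79).
D = 164000 m.
(2850/2900)^0.29 = 0.9950
27500^0.49 = 149.7
8.87^-0.23 = 0.6053
Denominator = 1.35 × 0.9950 × 149.7 × 0.6053 = 121.7
D / 121.7 = 164000 / 121.7 = 1348
d = 1348^(1/0.79) = 1348^1.2658 = 9153 m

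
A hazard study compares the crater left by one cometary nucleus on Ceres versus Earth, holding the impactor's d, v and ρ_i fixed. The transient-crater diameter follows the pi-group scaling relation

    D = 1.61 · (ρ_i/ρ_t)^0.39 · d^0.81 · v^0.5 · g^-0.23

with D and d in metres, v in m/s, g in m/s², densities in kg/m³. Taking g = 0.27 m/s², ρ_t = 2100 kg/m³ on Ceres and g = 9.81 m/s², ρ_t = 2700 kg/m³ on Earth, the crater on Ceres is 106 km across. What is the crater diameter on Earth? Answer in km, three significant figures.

The impactor-only factors (d, v, ρ_i) cancel in the ratio, leaving D_Earth/D_Ceres = (g_Earth/g_Ceres)^-0.23 · (ρ_t,Ceres/ρ_t,Earth)^0.39.
(9.81/0.27)^-0.23 = 36.33^-0.23 = 0.4377
(2100/2700)^0.39 = 0.7778^0.39 = 0.9066
Ratio = 0.4377 × 0.9066 = 0.3968
D_Earth = 0.3968 × 106 km = 42.1 km

D ≈ 42.1 km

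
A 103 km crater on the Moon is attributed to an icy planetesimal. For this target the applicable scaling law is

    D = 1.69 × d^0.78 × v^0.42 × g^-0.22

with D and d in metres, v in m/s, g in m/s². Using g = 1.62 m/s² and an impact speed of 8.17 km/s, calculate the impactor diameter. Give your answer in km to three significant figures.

Rearranging for d: d = [D / (1.69 · 8170^0.42 · 1.62^-0.22)]^(1/0.78).
D = 103000 m.
8170^0.42 = 43.97
1.62^-0.22 = 0.8993
Denominator = 1.69 × 43.97 × 0.8993 = 66.83
D / 66.83 = 103000 / 66.83 = 1541
d = 1541^(1/0.78) = 1541^1.2821 = 12220 m

d ≈ 12.2 km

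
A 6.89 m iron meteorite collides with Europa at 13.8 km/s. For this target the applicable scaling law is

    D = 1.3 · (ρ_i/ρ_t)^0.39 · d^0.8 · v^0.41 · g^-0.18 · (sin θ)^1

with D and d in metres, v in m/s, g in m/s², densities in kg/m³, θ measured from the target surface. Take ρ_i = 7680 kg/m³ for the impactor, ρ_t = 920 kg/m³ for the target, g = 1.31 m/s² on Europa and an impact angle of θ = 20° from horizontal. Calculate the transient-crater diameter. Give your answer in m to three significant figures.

D ≈ 226 m

In SI units: v = 13800 m/s.
(ρ_i/ρ_t)^0.39 = (7680/920)^0.39 = 2.288
d^0.8 = 6.89^0.8 = 4.684
v^0.41 = 13800^0.41 = 49.81
g^-0.18 = 1.31^-0.18 = 0.9526
(sin 20°)^1 = 0.3420^1 = 0.3420
D = 1.3 × 2.288 × 4.684 × 49.81 × 0.9526 × 0.3420 = 226.1 m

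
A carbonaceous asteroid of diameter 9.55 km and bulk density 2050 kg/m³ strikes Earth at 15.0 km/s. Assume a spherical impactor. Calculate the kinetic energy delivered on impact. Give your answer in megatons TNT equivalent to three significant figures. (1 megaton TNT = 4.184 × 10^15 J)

E ≈ 2.51 × 10^7 Mt TNT

d = 9550 m; v = 15000 m/s.
Mass m = (π/6) ρ d³ = (π/6) × 2050 × (9550)³ = 9.349 × 10^14 kg
E = ½ m v² = 0.5 × 9.349 × 10^14 × (15000)² = 1.052 × 10^23 J
   = 1.052 × 10^23 / 4.184×10^15 = 2.514 × 10^7 Mt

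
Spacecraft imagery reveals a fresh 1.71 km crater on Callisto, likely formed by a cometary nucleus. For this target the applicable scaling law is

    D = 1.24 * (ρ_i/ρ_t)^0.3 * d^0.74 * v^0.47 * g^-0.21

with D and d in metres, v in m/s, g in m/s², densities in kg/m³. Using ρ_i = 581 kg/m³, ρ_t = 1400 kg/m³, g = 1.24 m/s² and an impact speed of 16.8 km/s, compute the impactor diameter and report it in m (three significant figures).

Rearranging for d: d = [D / (1.24 · (581/1400)^0.3 · 16800^0.47 · 1.24^-0.21)]^(1/0.74).
D = 1710 m.
(581/1400)^0.3 = 0.7681
16800^0.47 = 96.80
1.24^-0.21 = 0.9558
Denominator = 1.24 × 0.7681 × 96.80 × 0.9558 = 88.12
D / 88.12 = 1710 / 88.12 = 19.41
d = 19.41^(1/0.74) = 19.41^1.3514 = 55.03 m

d ≈ 55.0 m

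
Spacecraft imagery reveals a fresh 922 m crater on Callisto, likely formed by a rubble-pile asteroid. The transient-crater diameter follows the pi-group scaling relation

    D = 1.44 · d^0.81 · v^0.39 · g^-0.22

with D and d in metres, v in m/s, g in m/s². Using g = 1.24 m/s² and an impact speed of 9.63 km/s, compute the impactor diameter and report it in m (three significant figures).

Rearranging for d: d = [D / (1.44 · 9630^0.39 · 1.24^-0.22)]^(1/0.81).
9630^0.39 = 35.78
1.24^-0.22 = 0.9538
Denominator = 1.44 × 35.78 × 0.9538 = 49.14
D / 49.14 = 922 / 49.14 = 18.76
d = 18.76^(1/0.81) = 18.76^1.2346 = 37.32 m

d ≈ 37.3 m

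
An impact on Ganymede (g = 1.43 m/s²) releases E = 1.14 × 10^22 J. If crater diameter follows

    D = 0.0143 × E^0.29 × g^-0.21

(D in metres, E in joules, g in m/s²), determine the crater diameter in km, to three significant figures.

D ≈ 33.1 km

E^0.29 = (1.14 × 10^22)^0.29 = 2.492 × 10^6
g^-0.21 = 1.43^-0.21 = 0.9276
D = 0.0143 × 2.492 × 10^6 × 0.9276 = 33056 m
   = 33.06 km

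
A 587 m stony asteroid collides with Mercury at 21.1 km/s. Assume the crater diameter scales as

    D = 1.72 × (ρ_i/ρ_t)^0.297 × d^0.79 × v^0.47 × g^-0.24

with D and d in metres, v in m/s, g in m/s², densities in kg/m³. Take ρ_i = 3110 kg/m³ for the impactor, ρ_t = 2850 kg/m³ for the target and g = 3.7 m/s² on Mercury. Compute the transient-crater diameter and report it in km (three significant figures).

D ≈ 21.4 km

In SI units: v = 21100 m/s.
(ρ_i/ρ_t)^0.297 = (3110/2850)^0.297 = 1.026
d^0.79 = 587^0.79 = 153.9
v^0.47 = 21100^0.47 = 107.7
g^-0.24 = 3.7^-0.24 = 0.7305
D = 1.72 × 1.026 × 153.9 × 107.7 × 0.7305 = 21367 m
   = 21.37 km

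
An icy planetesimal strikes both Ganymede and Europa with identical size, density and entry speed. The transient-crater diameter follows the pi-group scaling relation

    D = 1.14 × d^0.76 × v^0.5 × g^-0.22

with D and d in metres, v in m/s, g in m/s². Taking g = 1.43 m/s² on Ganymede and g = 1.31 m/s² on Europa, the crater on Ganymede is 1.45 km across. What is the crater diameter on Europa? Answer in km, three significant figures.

D ≈ 1.48 km

All impactor-dependent factors cancel in the ratio, leaving D_Europa/D_Ganymede = (g_Europa/g_Ganymede)^-0.22.
(1.31/1.43)^-0.22 = 0.9161^-0.22 = 1.019
D_Europa = 1.019 × 1.45 km = 1.48 km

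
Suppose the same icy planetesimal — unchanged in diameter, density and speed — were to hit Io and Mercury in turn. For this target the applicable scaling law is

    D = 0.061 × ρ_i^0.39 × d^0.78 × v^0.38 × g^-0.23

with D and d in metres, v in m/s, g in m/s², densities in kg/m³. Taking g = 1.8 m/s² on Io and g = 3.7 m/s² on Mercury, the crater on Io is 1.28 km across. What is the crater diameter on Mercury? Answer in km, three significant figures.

D ≈ 1.08 km

All impactor-dependent factors cancel in the ratio, leaving D_Mercury/D_Io = (g_Mercury/g_Io)^-0.23.
(3.7/1.8)^-0.23 = 2.056^-0.23 = 0.8472
D_Mercury = 0.8472 × 1.28 km = 1.08 km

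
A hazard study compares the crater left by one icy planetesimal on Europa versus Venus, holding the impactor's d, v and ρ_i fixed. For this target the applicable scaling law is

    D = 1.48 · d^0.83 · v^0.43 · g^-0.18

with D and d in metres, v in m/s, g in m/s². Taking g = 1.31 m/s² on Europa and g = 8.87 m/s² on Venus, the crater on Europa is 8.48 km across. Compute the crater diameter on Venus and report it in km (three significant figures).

D ≈ 6.01 km

All impactor-dependent factors cancel in the ratio, leaving D_Venus/D_Europa = (g_Venus/g_Europa)^-0.18.
(8.87/1.31)^-0.18 = 6.771^-0.18 = 0.7087
D_Venus = 0.7087 × 8.48 km = 6.01 km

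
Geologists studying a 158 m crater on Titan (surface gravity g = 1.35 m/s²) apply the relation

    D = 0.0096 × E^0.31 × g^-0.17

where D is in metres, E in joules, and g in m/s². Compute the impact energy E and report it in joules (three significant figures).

Rearranging: E = [D / (0.0096 · g^-0.17)]^(1/0.31).
g^-0.17 = 1.35^-0.17 = 0.9503
D / (0.0096 × 0.9503) = 158 / (9.123 × 10^-3) = 1.732 × 10^4
E = (1.732 × 10^4)^3.2258 = 4.707 × 10^13 J

E ≈ 4.71 × 10^13 J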